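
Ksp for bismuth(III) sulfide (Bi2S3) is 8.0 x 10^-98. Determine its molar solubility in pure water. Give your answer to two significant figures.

1.5 × 10^-20 M

Bi2S3(s) ⇌ 2 Bi^3+(aq) + 3 S^2-(aq)
Ksp = [Bi^3+]^2[S^2-]^3
For each mole of Bi2S3 that dissolves: [Bi^3+] = 2s, [S^2-] = 3s.
Substituting: Ksp = (2s)^2(3s)^3 = 108s^5
s^5 = 8.0 x 10^-98 / 108, so s = 1.5 × 10^-20 M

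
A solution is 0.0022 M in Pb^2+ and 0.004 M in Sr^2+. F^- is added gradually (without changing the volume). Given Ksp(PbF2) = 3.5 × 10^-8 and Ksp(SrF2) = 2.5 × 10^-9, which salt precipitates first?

SrF2

Each salt begins to precipitate when Q = Ksp, i.e. when [F^-] reaches its threshold.
For PbF2: 3.5 × 10^-8 = 0.0022 × [F^-]^2  ⇒  [F^-] = 4.0 × 10^-3 M.
For SrF2: 2.5 × 10^-9 = 0.004 × [F^-]^2  ⇒  [F^-] = 7.9 x 10^-4 M.
The salt with the lower threshold [F^-] precipitates first: SrF2.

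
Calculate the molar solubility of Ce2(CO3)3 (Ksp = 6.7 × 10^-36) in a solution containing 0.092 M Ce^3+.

3.1 × 10^-12 M

Ce2(CO3)3(s) ⇌ 2 Ce^3+ + 3 CO3^2-
Ksp = [Ce^3+]^2[CO3^2-]^3
Let s be the molar solubility in this solution. [Ce^3+] = 0.092 + 2s ≈ 0.092, [CO3^2-] = 3s (Ksp is small, so little additional dissolves).
Ksp ≈ (0.092)^2 × (3s)^3
s = 3.1 x 10^-12 M
Check: 2s = 6.2 x 10^-12 ≪ 0.092, so the approximation is valid.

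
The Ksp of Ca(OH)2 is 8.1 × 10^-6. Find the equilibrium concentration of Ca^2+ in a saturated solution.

[Ca^2+] ≈ 0.013 M

Ca(OH)2(s) <=> Ca^2+ + 2 OH^-
Ksp = [Ca^2+][OH^-]^2
If s mol/L of Ca(OH)2 dissolves, [Ca^2+] = s and [OH^-] = 2s.
Substituting: Ksp = s(2s)^2 = 4s^3
s^3 = 8.1 × 10^-6 / 4, so s = 1.27 × 10^-2 M
[Ca^2+] = s = 1.3 x 10^-2 M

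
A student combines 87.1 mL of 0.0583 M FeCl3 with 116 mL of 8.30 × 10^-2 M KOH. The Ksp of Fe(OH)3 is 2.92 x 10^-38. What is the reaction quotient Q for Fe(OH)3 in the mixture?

Total volume = 87.1 + 116 = 203.1 mL.
[Fe^3+] = 5.83 x 10^-2 × (87.1/203.1) = 2.500 × 10^-2 M
[OH^-] = 8.30 × 10^-2 × (116/203.1) = 4.741 × 10^-2 M
Fe(OH)3(s) ⇌ Fe^3+(aq) + 3 OH^-(aq), so Q = [Fe^3+][OH^-]^3
Q = (2.500 × 10^-2)(4.741 x 10^-2)^3 = 2.66 × 10^-6
Q > Ksp, so Fe(OH)3 will precipitate.

Q = 2.66 x 10^-6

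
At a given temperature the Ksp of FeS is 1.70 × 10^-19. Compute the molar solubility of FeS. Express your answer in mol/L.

FeS(s) ⇌ Fe^2+ + S^2-
Ksp = [Fe^2+][S^2-]
With molar solubility s: [Fe^2+] = s, [S^2-] = s.
Ksp = s × s = s^2
s = √(1.70 × 10^-19) = 4.12 × 10^-10 M

4.12 × 10^-10 M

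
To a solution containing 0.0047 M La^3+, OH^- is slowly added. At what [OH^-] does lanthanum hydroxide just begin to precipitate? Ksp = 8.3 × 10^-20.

La(OH)3(s) ⇌ La^3+(aq) + 3 OH^-(aq)
Ksp = [La^3+][OH^-]^3
Precipitation begins when Q = Ksp. With [La^3+] = 0.0047 M:
8.3 × 10^-20 = (0.0047) × [OH^-]^3
[OH^-] = (8.3 × 10^-20 / 4.7 x 10^-3)^(1/3) = 2.6 × 10^-6 M

[OH^-] ≈ 2.6 × 10^-6 M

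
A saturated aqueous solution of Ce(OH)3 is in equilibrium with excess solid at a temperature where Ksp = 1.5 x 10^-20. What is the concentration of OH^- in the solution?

[OH^-] ≈ 1.5 x 10^-5 M

Ce(OH)3(s) ⇌ Ce^3+ + 3 OH^-
Ksp = [Ce^3+][OH^-]^3
Let s = molar solubility. Then [Ce^3+] = s and [OH^-] = 3s.
So Ksp = s × (3s)^3 = 27s^4
Solving, s = (1.5 x 10^-20/27)^(1/4) = 4.85 × 10^-6 M
[OH^-] = 3s = 1.5 × 10^-5 M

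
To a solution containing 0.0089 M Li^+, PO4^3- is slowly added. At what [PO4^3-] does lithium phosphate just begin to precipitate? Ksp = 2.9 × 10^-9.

Li3PO4(s) ⇌ 3 Li^+(aq) + PO4^3-(aq)
Ksp = [Li^+]^3[PO4^3-]
Precipitation begins when Q = Ksp. With [Li^+] = 0.0089 M:
2.9 × 10^-9 = (0.0089)^3 × [PO4^3-]
[PO4^3-] = (2.9 × 10^-9 / 7.05 x 10^-7) = 4.1 x 10^-3 M

[PO4^3-] ≈ 4.1 × 10^-3 M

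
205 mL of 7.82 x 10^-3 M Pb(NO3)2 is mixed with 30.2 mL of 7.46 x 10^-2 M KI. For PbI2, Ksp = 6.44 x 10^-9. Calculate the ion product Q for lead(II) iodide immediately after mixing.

Q = 6.25 × 10^-7

Total volume = 205 + 30.2 = 235.2 mL.
[Pb^2+] = 7.82 × 10^-3 × (205/235.2) = 6.816 × 10^-3 M
[I^-] = 7.46 × 10^-2 × (30.2/235.2) = 9.579 × 10^-3 M
PbI2(s) ⇌ Pb^2+ + 2 I^-, so Q = [Pb^2+][I^-]^2
Q = (6.816 x 10^-3)(9.579 x 10^-3)^2 = 6.25 × 10^-7
Q > Ksp, so PbI2 will precipitate.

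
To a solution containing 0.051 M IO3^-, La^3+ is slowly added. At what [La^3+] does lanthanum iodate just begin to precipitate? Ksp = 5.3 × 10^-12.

4.0e-8 M

La(IO3)3(s) ⇌ La^3+ + 3 IO3^-
Ksp = [La^3+][IO3^-]^3
Precipitation begins when Q = Ksp. With [IO3^-] = 0.051 M:
5.3 × 10^-12 = (0.051)^3 × [La^3+]
[La^3+] = (5.3 × 10^-12 / 1.33 × 10^-4) = 4.0 x 10^-8 M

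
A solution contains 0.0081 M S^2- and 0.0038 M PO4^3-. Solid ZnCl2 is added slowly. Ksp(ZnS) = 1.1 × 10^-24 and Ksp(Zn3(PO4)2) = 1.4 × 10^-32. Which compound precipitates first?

ZnS

Precipitation of each salt starts when its ion product equals its Ksp.
For ZnS: 1.1 × 10^-24 = 0.0081 × [Zn^2+]  ⇒  [Zn^2+] = 1.4 x 10^-22 M.
For Zn3(PO4)2: 1.4 × 10^-32 = (0.0038)^2 × [Zn^2+]^3  ⇒  [Zn^2+] = 9.9 x 10^-10 M.
The salt with the lower threshold [Zn^2+] precipitates first: ZnS.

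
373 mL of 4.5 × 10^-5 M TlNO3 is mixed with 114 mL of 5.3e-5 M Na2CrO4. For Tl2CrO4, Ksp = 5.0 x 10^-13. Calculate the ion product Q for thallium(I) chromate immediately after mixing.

Total volume = 373 + 114 = 487 mL.
[Tl^+] = 4.5 x 10^-5 × (373/487) = 3.45 x 10^-5 M
[CrO4^2-] = 5.3 × 10^-5 × (114/487) = 1.24 x 10^-5 M
Tl2CrO4(s) ⇌ 2 Tl^+(aq) + CrO4^2-(aq), so Q = [Tl^+]^2[CrO4^2-]
Q = (3.45 × 10^-5)^2(1.24 × 10^-5) = 1.5 x 10^-14
Q < Ksp, so no precipitate of Tl2CrO4 forms.

1.5e-14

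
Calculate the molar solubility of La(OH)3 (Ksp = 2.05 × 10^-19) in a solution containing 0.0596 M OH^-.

9.68 × 10^-16 M

La(OH)3(s) ⇌ La^3+ + 3 OH^-
Ksp = [La^3+][OH^-]^3
If s mol/L dissolves here, [La^3+] = s, [OH^-] = 0.0596 + 3s ≈ 0.0596 (Ksp is small, so little additional dissolves).
Ksp ≈ s × (0.0596)^3
s = 9.68 x 10^-16 M
Check: 3s = 2.9 × 10^-15 ≪ 0.0596, so the approximation is valid.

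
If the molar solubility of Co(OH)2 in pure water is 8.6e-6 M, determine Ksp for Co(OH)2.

Co(OH)2(s) ⇌ Co^2+(aq) + 2 OH^-(aq)
If s mol/L of Co(OH)2 dissolves, [Co^2+] = s and [OH^-] = 2s.
Ksp = [Co^2+][OH^-]^2
Substituting: Ksp = s(2s)^2 = 4s^3
With s = 8.6 x 10^-6: Ksp = 2.5 x 10^-15

2.5 × 10^-15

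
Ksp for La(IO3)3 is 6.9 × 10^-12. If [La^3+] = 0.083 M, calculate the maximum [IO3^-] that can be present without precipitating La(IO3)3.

La(IO3)3(s) <=> La^3+ + 3 IO3^-
Ksp = [La^3+][IO3^-]^3
Precipitation begins when Q = Ksp. With [La^3+] = 0.083 M:
6.9 × 10^-12 = (0.083) × [IO3^-]^3
[IO3^-] = (6.9 × 10^-12 / 8.3 × 10^-2)^(1/3) = 4.4 × 10^-4 M

[IO3^-] ≈ 4.4 × 10^-4 M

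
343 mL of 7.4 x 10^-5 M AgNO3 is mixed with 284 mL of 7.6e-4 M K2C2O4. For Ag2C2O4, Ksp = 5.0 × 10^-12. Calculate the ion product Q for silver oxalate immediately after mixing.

Total volume = 343 + 284 = 627 mL.
[Ag^+] = 7.4 × 10^-5 × (343/627) = 4.05 x 10^-5 M
[C2O4^2-] = 7.6 × 10^-4 × (284/627) = 3.44 × 10^-4 M
Ag2C2O4(s) ⇌ 2 Ag^+ + C2O4^2-, so Q = [Ag^+]^2[C2O4^2-]
Q = (4.05 × 10^-5)^2(3.44 × 10^-4) = 5.6 x 10^-13
Q < Ksp, so no precipitate of Ag2C2O4 forms.

Q ≈ 5.6e-13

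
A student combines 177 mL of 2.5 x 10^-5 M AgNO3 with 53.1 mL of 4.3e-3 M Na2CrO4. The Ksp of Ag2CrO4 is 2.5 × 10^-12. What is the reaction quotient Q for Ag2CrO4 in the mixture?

Total volume = 177 + 53.1 = 230.1 mL.
[Ag^+] = 2.5 × 10^-5 × (177/230.1) = 1.92 x 10^-5 M
[CrO4^2-] = 4.3 × 10^-3 × (53.1/230.1) = 9.92 × 10^-4 M
Ag2CrO4(s) ⇌ 2 Ag^+(aq) + CrO4^2-(aq), so Q = [Ag^+]^2[CrO4^2-]
Q = (1.92 × 10^-5)^2(9.92 × 10^-4) = 3.7 x 10^-13
Q < Ksp, so no precipitate of Ag2CrO4 forms.

Q = 3.7 × 10^-13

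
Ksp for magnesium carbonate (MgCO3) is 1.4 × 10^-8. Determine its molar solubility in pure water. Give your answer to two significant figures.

1.2e-4 M

MgCO3(s) ⇌ Mg^2+ + CO3^2-
Ksp = [Mg^2+][CO3^2-]
For each mole of MgCO3 that dissolves: [Mg^2+] = s, [CO3^2-] = s.
Ksp = s × s = s^2
s = (1.4 × 10^-8)^(1/2) = 1.2 × 10^-4 M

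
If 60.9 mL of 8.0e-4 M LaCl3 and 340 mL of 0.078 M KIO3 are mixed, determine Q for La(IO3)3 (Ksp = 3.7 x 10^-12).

Total volume = 60.9 + 340 = 400.9 mL.
[La^3+] = 8.0 × 10^-4 × (60.9/400.9) = 1.22 × 10^-4 M
[IO3^-] = 7.8 × 10^-2 × (340/400.9) = 6.62 x 10^-2 M
La(IO3)3(s) <=> La^3+(aq) + 3 IO3^-(aq), so Q = [La^3+][IO3^-]^3
Q = (1.22 x 10^-4)(6.62 × 10^-2)^3 = 3.5 x 10^-8
Q > Ksp, so La(IO3)3 will precipitate.

3.5e-8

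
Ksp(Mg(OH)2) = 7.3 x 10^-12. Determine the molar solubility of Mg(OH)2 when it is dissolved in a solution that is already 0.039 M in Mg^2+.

s = 6.8e-6 M

Mg(OH)2(s) ⇌ Mg^2+(aq) + 2 OH^-(aq)
Ksp = [Mg^2+][OH^-]^2
If s mol/L dissolves here, [Mg^2+] = 0.039 + s ≈ 0.039, [OH^-] = 2s (common-ion effect: Mg^2+ is already 0.039 M).
Ksp ≈ 0.039 × (2s)^2
s = 6.8 × 10^-6 M
Check: s = 6.8 × 10^-6 ≪ 0.039, so the approximation is valid.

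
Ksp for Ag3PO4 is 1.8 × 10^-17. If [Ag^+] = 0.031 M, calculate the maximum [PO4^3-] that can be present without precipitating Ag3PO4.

[PO4^3-] = 6.0 x 10^-13 M

Ag3PO4(s) ⇌ 3 Ag^+(aq) + PO4^3-(aq)
Ksp = [Ag^+]^3[PO4^3-]
Precipitation begins when Q = Ksp. With [Ag^+] = 0.031 M:
1.8 × 10^-17 = (0.031)^3 × [PO4^3-]
[PO4^3-] = (1.8 × 10^-17 / 2.98 × 10^-5) = 6.0 × 10^-13 M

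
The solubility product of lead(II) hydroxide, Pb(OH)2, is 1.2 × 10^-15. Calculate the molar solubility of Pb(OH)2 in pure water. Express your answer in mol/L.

Pb(OH)2(s) ⇌ Pb^2+(aq) + 2 OH^-(aq)
Ksp = [Pb^2+][OH^-]^2
If s mol/L of Pb(OH)2 dissolves, [Pb^2+] = s and [OH^-] = 2s.
So Ksp = s × (2s)^2 = 4s^3
s = (1.2 × 10^-15 / 4)^(1/3) = 6.7 x 10^-6 M

6.7 × 10^-6 M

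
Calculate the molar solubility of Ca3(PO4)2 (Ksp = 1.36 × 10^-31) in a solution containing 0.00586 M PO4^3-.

Ca3(PO4)2(s) ⇌ 3 Ca^2+(aq) + 2 PO4^3-(aq)
Ksp = [Ca^2+]^3[PO4^3-]^2
If s mol/L dissolves here, [Ca^2+] = 3s, [PO4^3-] = 0.00586 + 2s ≈ 0.00586 (since the PO4^3- already present dominates).
Ksp ≈ (3s)^3 × (0.00586)^2
s = 5.27 × 10^-10 M
Check: 2s = 1.1 x 10^-9 ≪ 0.00586, so the approximation is valid.

5.27 x 10^-10 M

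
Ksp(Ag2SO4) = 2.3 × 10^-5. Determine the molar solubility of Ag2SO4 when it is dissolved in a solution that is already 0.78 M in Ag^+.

s = 3.8e-5 M

Ag2SO4(s) ⇌ 2 Ag^+ + SO4^2-
Ksp = [Ag^+]^2[SO4^2-]
Let s be the molar solubility in this solution. [Ag^+] = 0.78 + 2s ≈ 0.78, [SO4^2-] = s (since the Ag^+ already present dominates).
Ksp ≈ (0.78)^2 × s
s = 3.8 × 10^-5 M
Check: 2s = 7.6 × 10^-5 ≪ 0.78, so the approximation is valid.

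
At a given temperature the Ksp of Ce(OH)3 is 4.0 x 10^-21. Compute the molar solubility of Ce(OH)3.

s = 3.5 × 10^-6 M

Ce(OH)3(s) ⇌ Ce^3+(aq) + 3 OH^-(aq)
Ksp = [Ce^3+][OH^-]^3
If s mol/L of Ce(OH)3 dissolves, [Ce^3+] = s and [OH^-] = 3s.
Ksp = s(3s)^3 = 27s^4
Solving, s = (4.0 x 10^-21/27)^(1/4) = 3.5 x 10^-6 M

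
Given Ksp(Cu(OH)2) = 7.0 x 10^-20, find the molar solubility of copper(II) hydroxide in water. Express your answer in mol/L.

Cu(OH)2(s) <=> Cu^2+(aq) + 2 OH^-(aq)
Ksp = [Cu^2+][OH^-]^2
If s mol/L of Cu(OH)2 dissolves, [Cu^2+] = s and [OH^-] = 2s.
Ksp = s(2s)^2 = 4s^3
s = (7.0 x 10^-20 / 4)^(1/3) = 2.6 × 10^-7 M

s ≈ 2.6 x 10^-7 M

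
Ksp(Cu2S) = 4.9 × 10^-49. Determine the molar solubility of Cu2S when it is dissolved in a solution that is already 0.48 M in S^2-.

s ≈ 5.1 x 10^-25 M

Cu2S(s) ⇌ 2 Cu^+ + S^2-
Ksp = [Cu^+]^2[S^2-]
Let s = moles of Cu2S that dissolve per litre. [Cu^+] = 2s, [S^2-] = 0.48 + s ≈ 0.48 (since the S^2- already present dominates).
Ksp ≈ (2s)^2 × 0.48
s = 5.1 × 10^-25 M
Check: s = 5.1 × 10^-25 ≪ 0.48, so the approximation is valid.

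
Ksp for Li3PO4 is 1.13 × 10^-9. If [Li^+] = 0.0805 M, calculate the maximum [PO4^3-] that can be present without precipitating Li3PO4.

Li3PO4(s) ⇌ 3 Li^+(aq) + PO4^3-(aq)
Ksp = [Li^+]^3[PO4^3-]
Precipitation begins when Q = Ksp. With [Li^+] = 0.0805 M:
1.13 × 10^-9 = (0.0805)^3 × [PO4^3-]
[PO4^3-] = (1.13 × 10^-9 / 5.217 × 10^-4) = 2.17 × 10^-6 M

2.17 x 10^-6 M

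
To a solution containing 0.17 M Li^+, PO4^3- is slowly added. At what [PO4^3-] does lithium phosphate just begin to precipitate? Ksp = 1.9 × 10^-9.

Li3PO4(s) <=> 3 Li^+ + PO4^3-
Ksp = [Li^+]^3[PO4^3-]
Precipitation begins when Q = Ksp. With [Li^+] = 0.17 M:
1.9 × 10^-9 = (0.17)^3 × [PO4^3-]
[PO4^3-] = (1.9 × 10^-9 / 4.91 x 10^-3) = 3.9 × 10^-7 M

[PO4^3-] = 3.9e-7 M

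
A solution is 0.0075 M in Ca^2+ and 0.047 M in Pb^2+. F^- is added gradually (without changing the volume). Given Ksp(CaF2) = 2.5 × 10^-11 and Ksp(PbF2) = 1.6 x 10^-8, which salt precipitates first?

Precipitation of each salt starts when its ion product equals its Ksp.
For CaF2: 2.5 × 10^-11 = 0.0075 × [F^-]^2  ⇒  [F^-] = 5.8 × 10^-5 M.
For PbF2: 1.6 x 10^-8 = 0.047 × [F^-]^2  ⇒  [F^-] = 5.8 × 10^-4 M.
The salt with the lower threshold [F^-] precipitates first: CaF2.

CaF2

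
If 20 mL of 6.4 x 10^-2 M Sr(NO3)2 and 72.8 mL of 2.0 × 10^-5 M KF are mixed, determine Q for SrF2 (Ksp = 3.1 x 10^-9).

Total volume = 20 + 72.8 = 92.8 mL.
[Sr^2+] = 6.4 × 10^-2 × (20/92.8) = 1.38 × 10^-2 M
[F^-] = 2.0 × 10^-5 × (72.8/92.8) = 1.57 x 10^-5 M
SrF2(s) ⇌ Sr^2+(aq) + 2 F^-(aq), so Q = [Sr^2+][F^-]^2
Q = (1.38 x 10^-2)(1.57 × 10^-5)^2 = 3.4 x 10^-12
Q < Ksp, so no precipitate of SrF2 forms.

Q = 3.4e-12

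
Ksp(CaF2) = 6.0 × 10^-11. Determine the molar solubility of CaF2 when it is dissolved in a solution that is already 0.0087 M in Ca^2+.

4.2e-5 M

CaF2(s) ⇌ Ca^2+(aq) + 2 F^-(aq)
Ksp = [Ca^2+][F^-]^2
If s mol/L dissolves here, [Ca^2+] = 0.0087 + s ≈ 0.0087, [F^-] = 2s (common-ion effect: Ca^2+ is already 0.0087 M).
Ksp ≈ 0.0087 × (2s)^2
s = 4.2 × 10^-5 M
Check: s = 4.2 x 10^-5 ≪ 0.0087, so the approximation is valid.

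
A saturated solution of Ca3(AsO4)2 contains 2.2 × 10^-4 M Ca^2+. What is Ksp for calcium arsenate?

Ksp ≈ 2.3 × 10^-19

Ca3(AsO4)2(s) ⇌ 3 Ca^2+ + 2 AsO4^3-
Stoichiometry gives [AsO4^3-] = (2/3)[Ca^2+] = 1.47 × 10^-4 M.
Ksp = [Ca^2+]^3[AsO4^3-]^2
Ksp = (2.2 × 10^-4)^3 × (1.47 × 10^-4)^2 = 2.3 × 10^-19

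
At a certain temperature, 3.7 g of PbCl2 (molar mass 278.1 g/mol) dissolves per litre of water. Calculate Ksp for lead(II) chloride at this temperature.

Molar solubility s = (3.7 g/L) / (278.1 g/mol) = 1.33 × 10^-2 M.
PbCl2(s) ⇌ Pb^2+ + 2 Cl^-
For each mole of PbCl2 that dissolves: [Pb^2+] = s, [Cl^-] = 2s.
Ksp = [Pb^2+][Cl^-]^2
Ksp = s(2s)^2 = 4s^3
Ksp = 4 × (1.33 × 10^-2)^3 = 9.4 × 10^-6

9.4e-6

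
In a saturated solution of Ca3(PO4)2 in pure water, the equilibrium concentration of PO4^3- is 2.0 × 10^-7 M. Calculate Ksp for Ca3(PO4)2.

Ca3(PO4)2(s) ⇌ 3 Ca^2+(aq) + 2 PO4^3-(aq)
Stoichiometry gives [Ca^2+] = (3/2)[PO4^3-] = 3.00 × 10^-7 M.
Ksp = [Ca^2+]^3[PO4^3-]^2
Ksp = (3.00 x 10^-7)^3 × (2.0 × 10^-7)^2 = 1.1 x 10^-33

1.1 × 10^-33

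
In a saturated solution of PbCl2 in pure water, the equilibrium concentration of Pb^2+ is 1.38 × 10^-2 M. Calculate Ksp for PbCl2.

Ksp ≈ 1.05e-5

PbCl2(s) <=> Pb^2+(aq) + 2 Cl^-(aq)
Stoichiometry gives [Cl^-] = (2/1)[Pb^2+] = 2.760 × 10^-2 M.
Ksp = [Pb^2+][Cl^-]^2
Ksp = 1.38 × 10^-2 × (2.760 × 10^-2)^2 = 1.05 × 10^-5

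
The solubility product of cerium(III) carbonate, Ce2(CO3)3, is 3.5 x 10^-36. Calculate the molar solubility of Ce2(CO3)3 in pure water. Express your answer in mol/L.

Ce2(CO3)3(s) <=> 2 Ce^3+(aq) + 3 CO3^2-(aq)
Ksp = [Ce^3+]^2[CO3^2-]^3
For each mole of Ce2(CO3)3 that dissolves: [Ce^3+] = 2s, [CO3^2-] = 3s.
So Ksp = (2s)^2 × (3s)^3 = 108s^5
s = (3.5 x 10^-36 / 108)^(1/5) = 3.2 × 10^-8 M

3.2e-8 M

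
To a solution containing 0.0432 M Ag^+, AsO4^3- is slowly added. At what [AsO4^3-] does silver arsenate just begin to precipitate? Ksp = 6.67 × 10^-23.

[AsO4^3-] = 8.27 x 10^-19 M

Ag3AsO4(s) ⇌ 3 Ag^+(aq) + AsO4^3-(aq)
Ksp = [Ag^+]^3[AsO4^3-]
Precipitation begins when Q = Ksp. With [Ag^+] = 0.0432 M:
6.67 × 10^-23 = (0.0432)^3 × [AsO4^3-]
[AsO4^3-] = (6.67 × 10^-23 / 8.062 x 10^-5) = 8.27 × 10^-19 M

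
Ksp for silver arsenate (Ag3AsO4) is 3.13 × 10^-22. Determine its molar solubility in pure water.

Ag3AsO4(s) <=> 3 Ag^+(aq) + AsO4^3-(aq)
Ksp = [Ag^+]^3[AsO4^3-]
With molar solubility s: [Ag^+] = 3s, [AsO4^3-] = s.
Substituting: Ksp = (3s)^3s = 27s^4
Solving, s = (3.13 × 10^-22/27)^(1/4) = 1.85 x 10^-6 M

s = 1.85 x 10^-6 M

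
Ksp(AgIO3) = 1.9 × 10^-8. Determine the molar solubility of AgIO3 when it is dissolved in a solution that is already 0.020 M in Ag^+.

AgIO3(s) ⇌ Ag^+ + IO3^-
Ksp = [Ag^+][IO3^-]
If s mol/L dissolves here, [Ag^+] = 0.020 + s ≈ 0.020, [IO3^-] = s (since the Ag^+ already present dominates).
Ksp ≈ 0.020 × s
s = 9.5 × 10^-7 M
Check: s = 9.5 × 10^-7 ≪ 0.020, so the approximation is valid.

s ≈ 9.5 × 10^-7 M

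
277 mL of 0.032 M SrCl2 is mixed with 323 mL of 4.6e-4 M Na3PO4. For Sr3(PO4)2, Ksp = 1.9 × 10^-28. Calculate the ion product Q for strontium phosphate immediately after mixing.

Total volume = 277 + 323 = 600 mL.
[Sr^2+] = 3.2 × 10^-2 × (277/600) = 1.48 × 10^-2 M
[PO4^3-] = 4.6 × 10^-4 × (323/600) = 2.48 × 10^-4 M
Sr3(PO4)2(s) ⇌ 3 Sr^2+(aq) + 2 PO4^3-(aq), so Q = [Sr^2+]^3[PO4^3-]^2
Q = (1.48 × 10^-2)^3(2.48 x 10^-4)^2 = 2.0 × 10^-13
Q > Ksp, so Sr3(PO4)2 will precipitate.

Q ≈ 2.0 × 10^-13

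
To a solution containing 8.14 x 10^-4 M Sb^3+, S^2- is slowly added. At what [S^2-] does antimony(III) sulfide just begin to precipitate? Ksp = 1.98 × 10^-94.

[S^2-] ≈ 6.69 x 10^-30 M

Sb2S3(s) ⇌ 2 Sb^3+(aq) + 3 S^2-(aq)
Ksp = [Sb^3+]^2[S^2-]^3
Precipitation begins when Q = Ksp. With [Sb^3+] = 8.14 x 10^-4 M:
1.98 × 10^-94 = (8.14 x 10^-4)^2 × [S^2-]^3
[S^2-] = (1.98 × 10^-94 / 6.626 × 10^-7)^(1/3) = 6.69 × 10^-30 M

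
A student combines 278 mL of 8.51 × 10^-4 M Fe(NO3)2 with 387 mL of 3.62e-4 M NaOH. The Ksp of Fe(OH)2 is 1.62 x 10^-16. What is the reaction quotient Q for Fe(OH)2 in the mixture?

Q ≈ 1.58e-11

Total volume = 278 + 387 = 665 mL.
[Fe^2+] = 8.51 x 10^-4 × (278/665) = 3.558 x 10^-4 M
[OH^-] = 3.62 × 10^-4 × (387/665) = 2.107 × 10^-4 M
Fe(OH)2(s) <=> Fe^2+(aq) + 2 OH^-(aq), so Q = [Fe^2+][OH^-]^2
Q = (3.558 x 10^-4)(2.107 × 10^-4)^2 = 1.58 × 10^-11
Q > Ksp, so Fe(OH)2 will precipitate.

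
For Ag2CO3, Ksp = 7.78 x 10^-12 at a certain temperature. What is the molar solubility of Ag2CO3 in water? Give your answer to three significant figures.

Ag2CO3(s) ⇌ 2 Ag^+ + CO3^2-
Ksp = [Ag^+]^2[CO3^2-]
Let s = molar solubility. Then [Ag^+] = 2s and [CO3^2-] = s.
So Ksp = (2s)^2 × s = 4s^3
Solving, s = (7.78 x 10^-12/4)^(1/3) = 1.25 × 10^-4 M

1.25 x 10^-4 M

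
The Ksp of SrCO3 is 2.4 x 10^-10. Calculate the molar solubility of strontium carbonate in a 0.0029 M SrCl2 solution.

8.3 × 10^-8 M

SrCO3(s) ⇌ Sr^2+ + CO3^2-
Ksp = [Sr^2+][CO3^2-]
Let s be the molar solubility in this solution. [Sr^2+] = 0.0029 + s ≈ 0.0029, [CO3^2-] = s (since Sr^2+ from SrCl2 dominates).
Ksp ≈ 0.0029 × s
s = 8.3 × 10^-8 M
Check: s = 8.3 × 10^-8 ≪ 0.0029, so the approximation is valid.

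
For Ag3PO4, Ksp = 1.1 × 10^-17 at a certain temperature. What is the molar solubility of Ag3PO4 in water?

s ≈ 2.5e-5 M

Ag3PO4(s) <=> 3 Ag^+(aq) + PO4^3-(aq)
Ksp = [Ag^+]^3[PO4^3-]
With molar solubility s: [Ag^+] = 3s, [PO4^3-] = s.
So Ksp = (3s)^3 × s = 27s^4
s = (1.1 × 10^-17 / 27)^(1/4) = 2.5 × 10^-5 M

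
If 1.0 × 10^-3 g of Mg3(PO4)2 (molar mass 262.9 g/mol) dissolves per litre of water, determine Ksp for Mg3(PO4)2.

Molar solubility s = (1.0 × 10^-3 g/L) / (262.9 g/mol) = 3.80 × 10^-6 M.
Mg3(PO4)2(s) ⇌ 3 Mg^2+ + 2 PO4^3-
If s mol/L of Mg3(PO4)2 dissolves, [Mg^2+] = 3s and [PO4^3-] = 2s.
Ksp = [Mg^2+]^3[PO4^3-]^2
Substituting: Ksp = (3s)^3(2s)^2 = 108s^5
Ksp = 108 × (3.80 × 10^-6)^5 = 8.6 x 10^-26

Ksp ≈ 8.6 x 10^-26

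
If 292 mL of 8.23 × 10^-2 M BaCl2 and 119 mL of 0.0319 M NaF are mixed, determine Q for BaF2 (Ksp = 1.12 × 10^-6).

Q = 4.99 × 10^-6

Total volume = 292 + 119 = 411 mL.
[Ba^2+] = 8.23 × 10^-2 × (292/411) = 5.847 × 10^-2 M
[F^-] = 3.19 × 10^-2 × (119/411) = 9.236 × 10^-3 M
BaF2(s) ⇌ Ba^2+ + 2 F^-, so Q = [Ba^2+][F^-]^2
Q = (5.847 × 10^-2)(9.236 × 10^-3)^2 = 4.99 × 10^-6
Q > Ksp, so BaF2 will precipitate.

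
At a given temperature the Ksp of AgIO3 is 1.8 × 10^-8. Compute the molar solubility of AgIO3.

1.3 × 10^-4 M

AgIO3(s) ⇌ Ag^+ + IO3^-
Ksp = [Ag^+][IO3^-]
For each mole of AgIO3 that dissolves: [Ag^+] = s, [IO3^-] = s.
Ksp = s × s = s^2
s = √(1.8 × 10^-8) = 1.3 x 10^-4 M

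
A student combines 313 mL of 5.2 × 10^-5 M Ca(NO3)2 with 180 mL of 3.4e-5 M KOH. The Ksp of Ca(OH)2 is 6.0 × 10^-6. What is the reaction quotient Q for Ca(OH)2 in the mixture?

Q = 5.1 x 10^-15

Total volume = 313 + 180 = 493 mL.
[Ca^2+] = 5.2 x 10^-5 × (313/493) = 3.30 × 10^-5 M
[OH^-] = 3.4 × 10^-5 × (180/493) = 1.24 × 10^-5 M
Ca(OH)2(s) ⇌ Ca^2+ + 2 OH^-, so Q = [Ca^2+][OH^-]^2
Q = (3.30 × 10^-5)(1.24 × 10^-5)^2 = 5.1 × 10^-15
Q < Ksp, so no precipitate of Ca(OH)2 forms.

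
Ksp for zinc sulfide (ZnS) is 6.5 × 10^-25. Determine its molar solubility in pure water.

ZnS(s) ⇌ Zn^2+ + S^2-
Ksp = [Zn^2+][S^2-]
For each mole of ZnS that dissolves: [Zn^2+] = s, [S^2-] = s.
Ksp = s × s = s^2
s = (6.5 × 10^-25)^(1/2) = 8.1 × 10^-13 M

s = 8.1 × 10^-13 M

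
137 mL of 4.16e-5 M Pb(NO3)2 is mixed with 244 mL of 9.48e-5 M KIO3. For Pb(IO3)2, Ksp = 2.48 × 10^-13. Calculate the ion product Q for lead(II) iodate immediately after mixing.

Total volume = 137 + 244 = 381 mL.
[Pb^2+] = 4.16 × 10^-5 × (137/381) = 1.496 × 10^-5 M
[IO3^-] = 9.48 x 10^-5 × (244/381) = 6.071 × 10^-5 M
Pb(IO3)2(s) ⇌ Pb^2+ + 2 IO3^-, so Q = [Pb^2+][IO3^-]^2
Q = (1.496 x 10^-5)(6.071 x 10^-5)^2 = 5.51 × 10^-14
Q < Ksp, so no precipitate of Pb(IO3)2 forms.

Q ≈ 5.51 × 10^-14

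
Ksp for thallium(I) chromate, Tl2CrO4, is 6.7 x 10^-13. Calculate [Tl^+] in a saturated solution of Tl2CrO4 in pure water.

[Tl^+] ≈ 1.1 x 10^-4 M

Tl2CrO4(s) <=> 2 Tl^+ + CrO4^2-
Ksp = [Tl^+]^2[CrO4^2-]
For each mole of Tl2CrO4 that dissolves: [Tl^+] = 2s, [CrO4^2-] = s.
Ksp = (2s)^2s = 4s^3
Solving, s = (6.7 x 10^-13/4)^(1/3) = 5.51 × 10^-5 M
[Tl^+] = 2s = 1.1 × 10^-4 M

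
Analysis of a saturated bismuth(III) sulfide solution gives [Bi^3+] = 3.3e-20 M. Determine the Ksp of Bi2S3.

Bi2S3(s) ⇌ 2 Bi^3+(aq) + 3 S^2-(aq)
Stoichiometry gives [S^2-] = (3/2)[Bi^3+] = 4.95 × 10^-20 M.
Ksp = [Bi^3+]^2[S^2-]^3
Ksp = (3.3 x 10^-20)^2 × (4.95 × 10^-20)^3 = 1.3 x 10^-97

Ksp = 1.3 x 10^-97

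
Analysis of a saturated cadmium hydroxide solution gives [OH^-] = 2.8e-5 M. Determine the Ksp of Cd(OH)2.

Cd(OH)2(s) ⇌ Cd^2+ + 2 OH^-
Stoichiometry gives [Cd^2+] = (1/2)[OH^-] = 1.40 x 10^-5 M.
Ksp = [Cd^2+][OH^-]^2
Ksp = 1.40 × 10^-5 × (2.8 × 10^-5)^2 = 1.1 × 10^-14

1.1 × 10^-14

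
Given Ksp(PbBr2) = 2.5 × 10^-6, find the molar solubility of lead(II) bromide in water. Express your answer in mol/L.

s = 8.5e-3 M

PbBr2(s) ⇌ Pb^2+ + 2 Br^-
Ksp = [Pb^2+][Br^-]^2
With molar solubility s: [Pb^2+] = s, [Br^-] = 2s.
So Ksp = s × (2s)^2 = 4s^3
s^3 = 2.5 × 10^-6 / 4, so s = 8.5 × 10^-3 M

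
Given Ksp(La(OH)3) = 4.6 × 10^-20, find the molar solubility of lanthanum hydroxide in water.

s = 6.4 x 10^-6 M

La(OH)3(s) ⇌ La^3+ + 3 OH^-
Ksp = [La^3+][OH^-]^3
For each mole of La(OH)3 that dissolves: [La^3+] = s, [OH^-] = 3s.
Ksp = s(3s)^3 = 27s^4
Solving, s = (4.6 × 10^-20/27)^(1/4) = 6.4 x 10^-6 M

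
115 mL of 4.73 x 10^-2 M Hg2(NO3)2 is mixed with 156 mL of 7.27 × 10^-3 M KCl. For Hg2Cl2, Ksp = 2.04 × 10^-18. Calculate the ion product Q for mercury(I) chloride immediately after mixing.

3.52 x 10^-7

Total volume = 115 + 156 = 271 mL.
[Hg2^2+] = 4.73 x 10^-2 × (115/271) = 2.007 x 10^-2 M
[Cl^-] = 7.27 x 10^-3 × (156/271) = 4.185 × 10^-3 M
Hg2Cl2(s) <=> Hg2^2+(aq) + 2 Cl^-(aq), so Q = [Hg2^2+][Cl^-]^2
Q = (2.007 × 10^-2)(4.185 × 10^-3)^2 = 3.52 x 10^-7
Q > Ksp, so Hg2Cl2 will precipitate.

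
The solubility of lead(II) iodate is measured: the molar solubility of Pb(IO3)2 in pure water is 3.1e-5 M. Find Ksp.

1.2 x 10^-13

Pb(IO3)2(s) <=> Pb^2+ + 2 IO3^-
For each mole of Pb(IO3)2 that dissolves: [Pb^2+] = s, [IO3^-] = 2s.
Ksp = [Pb^2+][IO3^-]^2
Substituting: Ksp = s(2s)^2 = 4s^3
Ksp = 4 × (3.1 x 10^-5)^3 = 1.2 x 10^-13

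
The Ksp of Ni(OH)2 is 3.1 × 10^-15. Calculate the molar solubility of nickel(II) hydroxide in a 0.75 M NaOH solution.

Ni(OH)2(s) <=> Ni^2+ + 2 OH^-
Ksp = [Ni^2+][OH^-]^2
Let s = moles of Ni(OH)2 that dissolve per litre. [Ni^2+] = s, [OH^-] = 0.75 + 2s ≈ 0.75 (Ksp is small, so little additional dissolves).
Ksp ≈ s × (0.75)^2
s = 5.5 × 10^-15 M
Check: 2s = 1.1 x 10^-14 ≪ 0.75, so the approximation is valid.

s = 5.5e-15 M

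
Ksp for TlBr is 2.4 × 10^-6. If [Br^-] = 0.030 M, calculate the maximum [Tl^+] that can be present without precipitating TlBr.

TlBr(s) <=> Tl^+(aq) + Br^-(aq)
Ksp = [Tl^+][Br^-]
Precipitation begins when Q = Ksp. With [Br^-] = 0.030 M:
2.4 × 10^-6 = (0.030) × [Tl^+]
[Tl^+] = (2.4 × 10^-6 / 3.0 × 10^-2) = 8.0 × 10^-5 M

[Tl^+] ≈ 8.0 x 10^-5 M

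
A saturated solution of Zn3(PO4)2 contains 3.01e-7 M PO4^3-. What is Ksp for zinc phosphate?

8.34e-33

Zn3(PO4)2(s) <=> 3 Zn^2+ + 2 PO4^3-
Stoichiometry gives [Zn^2+] = (3/2)[PO4^3-] = 4.515 × 10^-7 M.
Ksp = [Zn^2+]^3[PO4^3-]^2
Ksp = (4.515 x 10^-7)^3 × (3.01 x 10^-7)^2 = 8.34 × 10^-33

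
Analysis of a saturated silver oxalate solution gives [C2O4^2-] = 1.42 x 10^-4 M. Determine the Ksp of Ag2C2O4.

Ksp ≈ 1.15e-11

Ag2C2O4(s) <=> 2 Ag^+(aq) + C2O4^2-(aq)
Stoichiometry gives [Ag^+] = (2/1)[C2O4^2-] = 2.840 × 10^-4 M.
Ksp = [Ag^+]^2[C2O4^2-]
Ksp = (2.840 × 10^-4)^2 × 1.42 x 10^-4 = 1.15 × 10^-11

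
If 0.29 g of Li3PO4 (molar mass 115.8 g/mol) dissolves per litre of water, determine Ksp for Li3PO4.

1.1e-9

Molar solubility s = (2.9 × 10^-1 g/L) / (115.8 g/mol) = 2.50 × 10^-3 M.
Li3PO4(s) ⇌ 3 Li^+(aq) + PO4^3-(aq)
If s mol/L of Li3PO4 dissolves, [Li^+] = 3s and [PO4^3-] = s.
Ksp = [Li^+]^3[PO4^3-]
Ksp = (3s)^3s = 27s^4
With s = 2.50 x 10^-3: Ksp = 1.1 × 10^-9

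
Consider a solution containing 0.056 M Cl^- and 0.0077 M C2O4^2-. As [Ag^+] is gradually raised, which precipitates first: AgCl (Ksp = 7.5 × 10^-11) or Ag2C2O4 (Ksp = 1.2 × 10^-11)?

AgCl

Precipitation of each salt starts when its ion product equals its Ksp.
For AgCl: 7.5 × 10^-11 = 0.056 × [Ag^+]  ⇒  [Ag^+] = 1.3 x 10^-9 M.
For Ag2C2O4: 1.2 × 10^-11 = 0.0077 × [Ag^+]^2  ⇒  [Ag^+] = 3.9 × 10^-5 M.
The salt with the lower threshold [Ag^+] precipitates first: AgCl.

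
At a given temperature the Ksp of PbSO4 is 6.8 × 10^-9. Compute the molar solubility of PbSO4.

s ≈ 8.2 × 10^-5 M

PbSO4(s) ⇌ Pb^2+(aq) + SO4^2-(aq)
Ksp = [Pb^2+][SO4^2-]
Let s = molar solubility. Then [Pb^2+] = s and [SO4^2-] = s.
Ksp = (s)(s) = s^2
s = √(6.8 × 10^-9) = 8.2 × 10^-5 M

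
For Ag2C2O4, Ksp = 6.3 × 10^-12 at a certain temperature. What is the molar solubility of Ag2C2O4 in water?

Ag2C2O4(s) ⇌ 2 Ag^+ + C2O4^2-
Ksp = [Ag^+]^2[C2O4^2-]
With molar solubility s: [Ag^+] = 2s, [C2O4^2-] = s.
So Ksp = (2s)^2 × s = 4s^3
s^3 = 6.3 × 10^-12 / 4, so s = 1.2 × 10^-4 M

s = 1.2e-4 M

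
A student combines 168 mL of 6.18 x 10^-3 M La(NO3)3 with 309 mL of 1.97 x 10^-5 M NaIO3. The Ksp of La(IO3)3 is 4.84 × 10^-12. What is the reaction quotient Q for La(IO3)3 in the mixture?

Total volume = 168 + 309 = 477 mL.
[La^3+] = 6.18 × 10^-3 × (168/477) = 2.177 x 10^-3 M
[IO3^-] = 1.97 × 10^-5 × (309/477) = 1.276 × 10^-5 M
La(IO3)3(s) ⇌ La^3+(aq) + 3 IO3^-(aq), so Q = [La^3+][IO3^-]^3
Q = (2.177 x 10^-3)(1.276 × 10^-5)^3 = 4.52 × 10^-18
Q < Ksp, so no precipitate of La(IO3)3 forms.

4.52 x 10^-18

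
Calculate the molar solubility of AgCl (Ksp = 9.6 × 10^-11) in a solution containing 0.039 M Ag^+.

AgCl(s) <=> Ag^+ + Cl^-
Ksp = [Ag^+][Cl^-]
Let s be the molar solubility in this solution. [Ag^+] = 0.039 + s ≈ 0.039, [Cl^-] = s (common-ion effect: Ag^+ is already 0.039 M).
Ksp ≈ 0.039 × s
s = 2.5 x 10^-9 M
Check: s = 2.5 × 10^-9 ≪ 0.039, so the approximation is valid.

2.5e-9 M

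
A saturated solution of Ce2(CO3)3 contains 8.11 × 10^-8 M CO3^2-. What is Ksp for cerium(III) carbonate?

Ce2(CO3)3(s) <=> 2 Ce^3+ + 3 CO3^2-
Stoichiometry gives [Ce^3+] = (2/3)[CO3^2-] = 5.407 × 10^-8 M.
Ksp = [Ce^3+]^2[CO3^2-]^3
Ksp = (5.407 × 10^-8)^2 × (8.11 × 10^-8)^3 = 1.56 × 10^-36

Ksp = 1.56 × 10^-36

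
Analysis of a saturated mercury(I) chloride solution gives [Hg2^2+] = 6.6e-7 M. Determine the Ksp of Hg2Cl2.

Hg2Cl2(s) ⇌ Hg2^2+ + 2 Cl^-
Stoichiometry gives [Cl^-] = (2/1)[Hg2^2+] = 1.32 x 10^-6 M.
Ksp = [Hg2^2+][Cl^-]^2
Ksp = 6.6 x 10^-7 × (1.32 × 10^-6)^2 = 1.1 × 10^-18

Ksp = 1.1 × 10^-18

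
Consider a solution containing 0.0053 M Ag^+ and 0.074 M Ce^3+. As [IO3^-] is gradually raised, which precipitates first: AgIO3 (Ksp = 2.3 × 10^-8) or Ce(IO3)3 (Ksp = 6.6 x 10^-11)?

Precipitation of each salt starts when its ion product equals its Ksp.
For AgIO3: 2.3 × 10^-8 = 0.0053 × [IO3^-]  ⇒  [IO3^-] = 4.3 × 10^-6 M.
For Ce(IO3)3: 6.6 x 10^-11 = 0.074 × [IO3^-]^3  ⇒  [IO3^-] = 9.6 × 10^-4 M.
The salt with the lower threshold [IO3^-] precipitates first: AgIO3.

AgIO3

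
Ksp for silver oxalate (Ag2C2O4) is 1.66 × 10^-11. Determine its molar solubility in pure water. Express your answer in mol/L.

1.61 × 10^-4 M

Ag2C2O4(s) ⇌ 2 Ag^+(aq) + C2O4^2-(aq)
Ksp = [Ag^+]^2[C2O4^2-]
For each mole of Ag2C2O4 that dissolves: [Ag^+] = 2s, [C2O4^2-] = s.
So Ksp = (2s)^2 × s = 4s^3
Solving, s = (1.66 × 10^-11/4)^(1/3) = 1.61 × 10^-4 M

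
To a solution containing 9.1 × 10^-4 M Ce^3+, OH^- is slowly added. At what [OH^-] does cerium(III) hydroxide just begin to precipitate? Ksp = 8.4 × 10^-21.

2.1 × 10^-6 M

Ce(OH)3(s) ⇌ Ce^3+(aq) + 3 OH^-(aq)
Ksp = [Ce^3+][OH^-]^3
Precipitation begins when Q = Ksp. With [Ce^3+] = 9.1 × 10^-4 M:
8.4 × 10^-21 = (9.1 × 10^-4) × [OH^-]^3
[OH^-] = (8.4 × 10^-21 / 9.1 × 10^-4)^(1/3) = 2.1 × 10^-6 M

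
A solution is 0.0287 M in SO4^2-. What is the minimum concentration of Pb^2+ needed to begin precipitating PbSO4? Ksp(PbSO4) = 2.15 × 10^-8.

[Pb^2+] = 7.49 × 10^-7 M

PbSO4(s) <=> Pb^2+(aq) + SO4^2-(aq)
Ksp = [Pb^2+][SO4^2-]
Precipitation begins when Q = Ksp. With [SO4^2-] = 0.0287 M:
2.15 × 10^-8 = (0.0287) × [Pb^2+]
[Pb^2+] = (2.15 × 10^-8 / 2.87 × 10^-2) = 7.49 × 10^-7 M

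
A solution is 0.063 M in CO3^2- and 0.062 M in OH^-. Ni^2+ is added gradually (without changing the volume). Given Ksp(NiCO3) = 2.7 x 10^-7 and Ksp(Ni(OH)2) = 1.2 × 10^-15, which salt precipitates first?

Ni(OH)2

Each salt begins to precipitate when Q = Ksp, i.e. when [Ni^2+] reaches its threshold.
For NiCO3: 2.7 x 10^-7 = 0.063 × [Ni^2+]  ⇒  [Ni^2+] = 4.3 × 10^-6 M.
For Ni(OH)2: 1.2 × 10^-15 = (0.062)^2 × [Ni^2+]  ⇒  [Ni^2+] = 3.1 × 10^-13 M.
The salt with the lower threshold [Ni^2+] precipitates first: Ni(OH)2.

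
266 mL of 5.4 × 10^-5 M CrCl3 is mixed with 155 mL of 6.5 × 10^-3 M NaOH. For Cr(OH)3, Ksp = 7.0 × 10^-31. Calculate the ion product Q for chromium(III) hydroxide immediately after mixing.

Total volume = 266 + 155 = 421 mL.
[Cr^3+] = 5.4 × 10^-5 × (266/421) = 3.41 × 10^-5 M
[OH^-] = 6.5 × 10^-3 × (155/421) = 2.39 × 10^-3 M
Cr(OH)3(s) ⇌ Cr^3+(aq) + 3 OH^-(aq), so Q = [Cr^3+][OH^-]^3
Q = (3.41 × 10^-5)(2.39 × 10^-3)^3 = 4.7 × 10^-13
Q > Ksp, so Cr(OH)3 will precipitate.

Q ≈ 4.7e-13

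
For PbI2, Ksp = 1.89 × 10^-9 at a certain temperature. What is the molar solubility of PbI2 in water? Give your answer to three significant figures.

PbI2(s) ⇌ Pb^2+(aq) + 2 I^-(aq)
Ksp = [Pb^2+][I^-]^2
For each mole of PbI2 that dissolves: [Pb^2+] = s, [I^-] = 2s.
So Ksp = s × (2s)^2 = 4s^3
s^3 = 1.89 × 10^-9 / 4, so s = 7.79 x 10^-4 M

7.79e-4 M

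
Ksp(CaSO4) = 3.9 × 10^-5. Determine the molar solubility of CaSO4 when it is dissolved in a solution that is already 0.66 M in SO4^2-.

CaSO4(s) <=> Ca^2+ + SO4^2-
Ksp = [Ca^2+][SO4^2-]
Let s be the molar solubility in this solution. [Ca^2+] = s, [SO4^2-] = 0.66 + s ≈ 0.66 (common-ion effect: SO4^2- is already 0.66 M).
Ksp ≈ s × 0.66
s = 5.9 × 10^-5 M
Check: s = 5.9 x 10^-5 ≪ 0.66, so the approximation is valid.

5.9 × 10^-5 M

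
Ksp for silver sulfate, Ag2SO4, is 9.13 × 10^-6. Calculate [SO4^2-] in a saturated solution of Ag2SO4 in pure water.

[SO4^2-] ≈ 1.32e-2 M

Ag2SO4(s) <=> 2 Ag^+(aq) + SO4^2-(aq)
Ksp = [Ag^+]^2[SO4^2-]
Let s = molar solubility. Then [Ag^+] = 2s and [SO4^2-] = s.
So Ksp = (2s)^2 × s = 4s^3
s = (9.13 × 10^-6 / 4)^(1/3) = 1.317 × 10^-2 M
[SO4^2-] = s = 1.32 × 10^-2 M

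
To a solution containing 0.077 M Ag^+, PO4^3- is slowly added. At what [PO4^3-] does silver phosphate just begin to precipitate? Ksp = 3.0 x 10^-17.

[PO4^3-] = 6.6 × 10^-14 M

Ag3PO4(s) <=> 3 Ag^+(aq) + PO4^3-(aq)
Ksp = [Ag^+]^3[PO4^3-]
Precipitation begins when Q = Ksp. With [Ag^+] = 0.077 M:
3.0 x 10^-17 = (0.077)^3 × [PO4^3-]
[PO4^3-] = (3.0 x 10^-17 / 4.57 × 10^-4) = 6.6 × 10^-14 M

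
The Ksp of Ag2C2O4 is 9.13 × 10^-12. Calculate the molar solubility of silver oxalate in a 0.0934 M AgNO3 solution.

Ag2C2O4(s) <=> 2 Ag^+(aq) + C2O4^2-(aq)
Ksp = [Ag^+]^2[C2O4^2-]
If s mol/L dissolves here, [Ag^+] = 0.0934 + 2s ≈ 0.0934, [C2O4^2-] = s (since Ag^+ from AgNO3 dominates).
Ksp ≈ (0.0934)^2 × s
s = 1.05 x 10^-9 M
Check: 2s = 2.1 × 10^-9 ≪ 0.0934, so the approximation is valid.

s ≈ 1.05e-9 M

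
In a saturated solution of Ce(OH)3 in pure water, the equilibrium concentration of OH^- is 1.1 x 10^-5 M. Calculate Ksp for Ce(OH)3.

Ce(OH)3(s) <=> Ce^3+(aq) + 3 OH^-(aq)
Stoichiometry gives [Ce^3+] = (1/3)[OH^-] = 3.67 × 10^-6 M.
Ksp = [Ce^3+][OH^-]^3
Ksp = 3.67 × 10^-6 × (1.1 × 10^-5)^3 = 4.9 × 10^-21

Ksp ≈ 4.9 × 10^-21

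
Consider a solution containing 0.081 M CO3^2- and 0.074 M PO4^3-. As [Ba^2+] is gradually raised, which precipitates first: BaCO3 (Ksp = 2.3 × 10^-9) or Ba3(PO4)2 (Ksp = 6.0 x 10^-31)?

Ba3(PO4)2

Each salt begins to precipitate when Q = Ksp, i.e. when [Ba^2+] reaches its threshold.
For BaCO3: 2.3 × 10^-9 = 0.081 × [Ba^2+]  ⇒  [Ba^2+] = 2.8 x 10^-8 M.
For Ba3(PO4)2: 6.0 x 10^-31 = (0.074)^2 × [Ba^2+]^3  ⇒  [Ba^2+] = 4.8 x 10^-10 M.
The salt with the lower threshold [Ba^2+] precipitates first: Ba3(PO4)2.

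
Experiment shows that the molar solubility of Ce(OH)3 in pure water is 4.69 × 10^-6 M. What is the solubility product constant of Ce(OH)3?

Ksp ≈ 1.31 × 10^-20

Ce(OH)3(s) ⇌ Ce^3+(aq) + 3 OH^-(aq)
Let s = molar solubility. Then [Ce^3+] = s and [OH^-] = 3s.
Ksp = [Ce^3+][OH^-]^3
Substituting: Ksp = s(3s)^3 = 27s^4
Ksp = 27 × (4.69 × 10^-6)^4 = 1.31 × 10^-20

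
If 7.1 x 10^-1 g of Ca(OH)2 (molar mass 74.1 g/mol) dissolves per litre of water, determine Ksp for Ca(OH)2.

Molar solubility s = (7.1 × 10^-1 g/L) / (74.1 g/mol) = 9.58 x 10^-3 M.
Ca(OH)2(s) ⇌ Ca^2+(aq) + 2 OH^-(aq)
Let s = molar solubility. Then [Ca^2+] = s and [OH^-] = 2s.
Ksp = [Ca^2+][OH^-]^2
So Ksp = s × (2s)^2 = 4s^3
Ksp = 4 × (9.58 × 10^-3)^3 = 3.5 × 10^-6

Ksp ≈ 3.5 × 10^-6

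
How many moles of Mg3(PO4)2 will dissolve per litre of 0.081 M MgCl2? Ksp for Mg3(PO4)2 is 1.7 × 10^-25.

s = 8.9 × 10^-12 M

Mg3(PO4)2(s) ⇌ 3 Mg^2+(aq) + 2 PO4^3-(aq)
Ksp = [Mg^2+]^3[PO4^3-]^2
Let s = moles of Mg3(PO4)2 that dissolve per litre. [Mg^2+] = 0.081 + 3s ≈ 0.081, [PO4^3-] = 2s (since Mg^2+ from MgCl2 dominates).
Ksp ≈ (0.081)^3 × (2s)^2
s = 8.9 × 10^-12 M
Check: 3s = 2.7 x 10^-11 ≪ 0.081, so the approximation is valid.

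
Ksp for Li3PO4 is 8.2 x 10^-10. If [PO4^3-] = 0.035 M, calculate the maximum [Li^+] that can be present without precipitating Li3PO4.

2.9 × 10^-3 M

Li3PO4(s) ⇌ 3 Li^+ + PO4^3-
Ksp = [Li^+]^3[PO4^3-]
Precipitation begins when Q = Ksp. With [PO4^3-] = 0.035 M:
8.2 x 10^-10 = (0.035) × [Li^+]^3
[Li^+] = (8.2 x 10^-10 / 3.5 × 10^-2)^(1/3) = 2.9 × 10^-3 M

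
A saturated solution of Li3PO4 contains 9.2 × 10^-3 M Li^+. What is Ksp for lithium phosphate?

2.4 × 10^-9

Li3PO4(s) <=> 3 Li^+ + PO4^3-
Stoichiometry gives [PO4^3-] = (1/3)[Li^+] = 3.07 x 10^-3 M.
Ksp = [Li^+]^3[PO4^3-]
Ksp = (9.2 × 10^-3)^3 × 3.07 x 10^-3 = 2.4 × 10^-9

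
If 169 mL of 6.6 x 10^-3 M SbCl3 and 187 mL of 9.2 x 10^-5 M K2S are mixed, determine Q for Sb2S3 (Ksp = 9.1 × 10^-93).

Q = 1.1 x 10^-18

Total volume = 169 + 187 = 356 mL.
[Sb^3+] = 6.6 x 10^-3 × (169/356) = 3.13 × 10^-3 M
[S^2-] = 9.2 × 10^-5 × (187/356) = 4.83 × 10^-5 M
Sb2S3(s) ⇌ 2 Sb^3+ + 3 S^2-, so Q = [Sb^3+]^2[S^2-]^3
Q = (3.13 x 10^-3)^2(4.83 × 10^-5)^3 = 1.1 x 10^-18
Q > Ksp, so Sb2S3 will precipitate.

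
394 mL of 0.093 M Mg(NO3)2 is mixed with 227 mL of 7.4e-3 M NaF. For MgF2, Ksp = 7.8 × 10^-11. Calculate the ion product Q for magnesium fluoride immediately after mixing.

Total volume = 394 + 227 = 621 mL.
[Mg^2+] = 9.3 x 10^-2 × (394/621) = 5.90 × 10^-2 M
[F^-] = 7.4 × 10^-3 × (227/621) = 2.70 × 10^-3 M
MgF2(s) <=> Mg^2+ + 2 F^-, so Q = [Mg^2+][F^-]^2
Q = (5.90 × 10^-2)(2.70 × 10^-3)^2 = 4.3 × 10^-7
Q > Ksp, so MgF2 will precipitate.

Q = 4.3 × 10^-7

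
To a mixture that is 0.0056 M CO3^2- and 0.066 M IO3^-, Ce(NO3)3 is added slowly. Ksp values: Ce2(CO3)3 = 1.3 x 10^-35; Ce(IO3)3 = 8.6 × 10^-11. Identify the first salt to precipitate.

Ce2(CO3)3

Each salt begins to precipitate when Q = Ksp, i.e. when [Ce^3+] reaches its threshold.
For Ce2(CO3)3: 1.3 x 10^-35 = (0.0056)^3 × [Ce^3+]^2  ⇒  [Ce^3+] = 8.6 × 10^-15 M.
For Ce(IO3)3: 8.6 × 10^-11 = (0.066)^3 × [Ce^3+]  ⇒  [Ce^3+] = 3.0 × 10^-7 M.
The salt with the lower threshold [Ce^3+] precipitates first: Ce2(CO3)3.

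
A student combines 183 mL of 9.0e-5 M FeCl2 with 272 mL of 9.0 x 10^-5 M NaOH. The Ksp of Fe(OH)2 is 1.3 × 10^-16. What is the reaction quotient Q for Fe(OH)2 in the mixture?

Q ≈ 1.0 × 10^-13

Total volume = 183 + 272 = 455 mL.
[Fe^2+] = 9.0 × 10^-5 × (183/455) = 3.62 × 10^-5 M
[OH^-] = 9.0 × 10^-5 × (272/455) = 5.38 × 10^-5 M
Fe(OH)2(s) ⇌ Fe^2+(aq) + 2 OH^-(aq), so Q = [Fe^2+][OH^-]^2
Q = (3.62 x 10^-5)(5.38 x 10^-5)^2 = 1.0 x 10^-13
Q > Ksp, so Fe(OH)2 will precipitate.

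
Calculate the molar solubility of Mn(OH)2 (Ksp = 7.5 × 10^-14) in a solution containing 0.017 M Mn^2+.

s = 1.1e-6 M

Mn(OH)2(s) <=> Mn^2+(aq) + 2 OH^-(aq)
Ksp = [Mn^2+][OH^-]^2
If s mol/L dissolves here, [Mn^2+] = 0.017 + s ≈ 0.017, [OH^-] = 2s (since the Mn^2+ already present dominates).
Ksp ≈ 0.017 × (2s)^2
s = 1.1 x 10^-6 M
Check: s = 1.1 × 10^-6 ≪ 0.017, so the approximation is valid.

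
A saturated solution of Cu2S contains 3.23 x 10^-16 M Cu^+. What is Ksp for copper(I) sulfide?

Ksp ≈ 1.68 × 10^-47

Cu2S(s) <=> 2 Cu^+(aq) + S^2-(aq)
Stoichiometry gives [S^2-] = (1/2)[Cu^+] = 1.615 × 10^-16 M.
Ksp = [Cu^+]^2[S^2-]
Ksp = (3.23 × 10^-16)^2 × 1.615 x 10^-16 = 1.68 x 10^-47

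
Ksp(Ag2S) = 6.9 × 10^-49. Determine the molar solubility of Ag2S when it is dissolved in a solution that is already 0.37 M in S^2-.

Ag2S(s) ⇌ 2 Ag^+ + S^2-
Ksp = [Ag^+]^2[S^2-]
Let s be the molar solubility in this solution. [Ag^+] = 2s, [S^2-] = 0.37 + s ≈ 0.37 (since the S^2- already present dominates).
Ksp ≈ (2s)^2 × 0.37
s = 6.8 × 10^-25 M
Check: s = 6.8 × 10^-25 ≪ 0.37, so the approximation is valid.

6.8 × 10^-25 M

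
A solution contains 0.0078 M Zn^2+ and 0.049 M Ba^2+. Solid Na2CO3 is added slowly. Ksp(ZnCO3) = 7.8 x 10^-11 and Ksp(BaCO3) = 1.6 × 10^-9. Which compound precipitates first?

Each salt begins to precipitate when Q = Ksp, i.e. when [CO3^2-] reaches its threshold.
For ZnCO3: 7.8 x 10^-11 = 0.0078 × [CO3^2-]  ⇒  [CO3^2-] = 1.0 x 10^-8 M.
For BaCO3: 1.6 × 10^-9 = 0.049 × [CO3^2-]  ⇒  [CO3^2-] = 3.3 x 10^-8 M.
The salt with the lower threshold [CO3^2-] precipitates first: ZnCO3.

ZnCO3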